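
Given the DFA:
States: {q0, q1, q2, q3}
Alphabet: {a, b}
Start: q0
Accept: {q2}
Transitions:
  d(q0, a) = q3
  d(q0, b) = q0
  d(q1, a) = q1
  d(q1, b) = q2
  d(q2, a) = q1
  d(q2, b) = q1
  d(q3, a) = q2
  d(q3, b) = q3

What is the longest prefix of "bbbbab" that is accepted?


Run the DFA, marking each prefix where the state is accepting:
  "" -> q0 [reject]
  "b" -> q0 [reject]
  "bb" -> q0 [reject]
  "bbb" -> q0 [reject]
  "bbbb" -> q0 [reject]
  "bbbba" -> q3 [reject]
  "bbbbab" -> q3 [reject]

No prefix is accepted


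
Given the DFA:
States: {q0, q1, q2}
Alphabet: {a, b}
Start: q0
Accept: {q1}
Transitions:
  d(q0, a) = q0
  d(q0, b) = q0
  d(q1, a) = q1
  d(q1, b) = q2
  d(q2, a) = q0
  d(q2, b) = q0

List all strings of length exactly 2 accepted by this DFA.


All strings of length 2: 4 total
Accepted: 0

None


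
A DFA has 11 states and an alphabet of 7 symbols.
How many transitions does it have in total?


Each state has exactly one transition per symbol.
11 * 7 = 77

77


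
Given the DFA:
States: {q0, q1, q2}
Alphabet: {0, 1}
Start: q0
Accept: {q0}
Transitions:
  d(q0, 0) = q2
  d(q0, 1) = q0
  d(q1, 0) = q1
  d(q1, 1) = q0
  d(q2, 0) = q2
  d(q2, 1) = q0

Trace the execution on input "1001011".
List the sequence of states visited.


Input: 1001011
d(q0, 1) = q0
d(q0, 0) = q2
d(q2, 0) = q2
d(q2, 1) = q0
d(q0, 0) = q2
d(q2, 1) = q0
d(q0, 1) = q0


q0 -> q0 -> q2 -> q2 -> q0 -> q2 -> q0 -> q0


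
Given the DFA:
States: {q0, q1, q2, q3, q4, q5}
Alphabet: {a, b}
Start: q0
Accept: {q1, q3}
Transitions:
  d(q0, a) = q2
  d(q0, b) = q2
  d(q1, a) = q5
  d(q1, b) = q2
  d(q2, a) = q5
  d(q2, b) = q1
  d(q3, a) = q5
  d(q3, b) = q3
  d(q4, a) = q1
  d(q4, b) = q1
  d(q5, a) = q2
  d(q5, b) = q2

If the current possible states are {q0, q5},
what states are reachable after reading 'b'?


Apply transition on 'b' from each current state:
  d(q0, b) = q2
  d(q5, b) = q2

{q2}


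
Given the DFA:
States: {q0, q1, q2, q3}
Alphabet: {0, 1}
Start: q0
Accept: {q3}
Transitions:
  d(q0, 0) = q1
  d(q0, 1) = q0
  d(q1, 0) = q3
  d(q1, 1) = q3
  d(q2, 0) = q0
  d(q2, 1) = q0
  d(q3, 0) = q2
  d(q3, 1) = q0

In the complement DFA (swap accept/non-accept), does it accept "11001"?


Trace: q0 -> q0 -> q0 -> q1 -> q3 -> q0
Final: q0
Original accept: {q3}
Complement: q0 is not in original accept

Yes, complement accepts (original rejects)


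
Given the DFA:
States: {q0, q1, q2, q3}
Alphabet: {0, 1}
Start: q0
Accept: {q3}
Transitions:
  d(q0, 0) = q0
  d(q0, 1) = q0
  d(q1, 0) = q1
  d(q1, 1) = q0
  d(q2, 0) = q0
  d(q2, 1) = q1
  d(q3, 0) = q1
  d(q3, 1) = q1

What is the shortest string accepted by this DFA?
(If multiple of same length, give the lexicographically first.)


BFS by string length (lex-first path to each state shown):
  len 0: q0<-""
  len 1: q0<-"0"
  len 2: q0<-"00"
  len 3: q0<-"000"
  len 4: q0<-"0000"
  len 5: q0<-"00000"
  len 6: q0<-"000000"
  len 7: q0<-"0000000"
  len 8: q0<-"00000000"

No string accepted (empty language)


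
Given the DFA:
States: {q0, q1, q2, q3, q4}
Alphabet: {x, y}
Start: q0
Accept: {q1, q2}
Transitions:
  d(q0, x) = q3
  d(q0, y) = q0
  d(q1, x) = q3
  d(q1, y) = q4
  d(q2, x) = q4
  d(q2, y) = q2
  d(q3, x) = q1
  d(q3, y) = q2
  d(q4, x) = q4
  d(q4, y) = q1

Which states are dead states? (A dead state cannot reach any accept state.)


Forward reachability from each state:
  q0 -> reaches accept state q1 (live)
  q1 -> reaches accept state q1 (live)
  q2 -> reaches accept state q1 (live)
  q3 -> reaches accept state q1 (live)
  q4 -> reaches accept state q1 (live)

None (all states can reach an accept state)


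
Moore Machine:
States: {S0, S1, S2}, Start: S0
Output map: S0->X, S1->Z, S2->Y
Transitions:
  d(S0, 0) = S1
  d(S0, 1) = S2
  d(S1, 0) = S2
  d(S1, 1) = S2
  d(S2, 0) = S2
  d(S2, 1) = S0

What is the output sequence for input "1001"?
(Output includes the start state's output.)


Start: S0 (output X)
  --1--> S2 (output Y)
  --0--> S2 (output Y)
  --0--> S2 (output Y)
  --1--> S0 (output X)

"XYYYX"


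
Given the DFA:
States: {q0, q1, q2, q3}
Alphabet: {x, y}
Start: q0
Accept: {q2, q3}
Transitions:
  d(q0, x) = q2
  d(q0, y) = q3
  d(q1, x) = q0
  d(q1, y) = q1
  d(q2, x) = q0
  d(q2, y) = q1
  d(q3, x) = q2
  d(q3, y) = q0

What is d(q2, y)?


Looking up transition d(q2, y)

q1


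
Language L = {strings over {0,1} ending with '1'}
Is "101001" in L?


last symbol = '1'

Yes, "101001" is in L


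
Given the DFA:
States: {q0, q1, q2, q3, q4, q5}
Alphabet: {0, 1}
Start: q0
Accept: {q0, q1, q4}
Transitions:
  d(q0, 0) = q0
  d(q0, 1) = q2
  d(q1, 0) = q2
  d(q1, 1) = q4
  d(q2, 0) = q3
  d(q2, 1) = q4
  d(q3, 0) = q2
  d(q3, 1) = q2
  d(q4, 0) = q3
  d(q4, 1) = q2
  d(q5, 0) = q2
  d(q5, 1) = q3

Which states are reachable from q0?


BFS from q0:
  layer 0: {q0}
  layer 1: {q2}
  layer 2: {q3, q4}

{q0, q2, q3, q4}


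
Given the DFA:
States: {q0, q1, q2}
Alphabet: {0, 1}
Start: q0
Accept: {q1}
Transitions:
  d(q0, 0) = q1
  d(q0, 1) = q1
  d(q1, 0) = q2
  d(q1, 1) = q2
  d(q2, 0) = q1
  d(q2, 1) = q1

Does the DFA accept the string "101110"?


Trace: q0 -> q1 -> q2 -> q1 -> q2 -> q1 -> q2
Final state: q2
Accept states: {q1}

No, rejected (final state q2 is not an accept state)


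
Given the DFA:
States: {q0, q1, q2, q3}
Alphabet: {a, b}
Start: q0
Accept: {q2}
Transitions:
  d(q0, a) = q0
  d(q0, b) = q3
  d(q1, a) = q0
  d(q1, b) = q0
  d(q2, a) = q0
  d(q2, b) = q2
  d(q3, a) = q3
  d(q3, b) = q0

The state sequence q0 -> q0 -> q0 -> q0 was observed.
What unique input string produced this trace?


Trace back each transition to find the symbol:
  q0 --[a]--> q0
  q0 --[a]--> q0
  q0 --[a]--> q0

"aaa"


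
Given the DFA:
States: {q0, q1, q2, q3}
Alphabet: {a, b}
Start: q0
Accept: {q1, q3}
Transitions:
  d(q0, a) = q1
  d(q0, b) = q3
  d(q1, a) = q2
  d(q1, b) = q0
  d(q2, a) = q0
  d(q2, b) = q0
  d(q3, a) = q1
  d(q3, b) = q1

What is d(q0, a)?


Looking up transition d(q0, a)

q1


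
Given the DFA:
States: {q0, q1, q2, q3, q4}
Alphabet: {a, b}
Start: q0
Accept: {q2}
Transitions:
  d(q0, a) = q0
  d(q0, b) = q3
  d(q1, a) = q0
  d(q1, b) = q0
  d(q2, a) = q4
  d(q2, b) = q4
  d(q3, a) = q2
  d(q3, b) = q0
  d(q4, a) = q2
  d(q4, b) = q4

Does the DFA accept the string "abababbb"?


Trace: q0 -> q0 -> q3 -> q2 -> q4 -> q2 -> q4 -> q4 -> q4
Final state: q4
Accept states: {q2}

No, rejected (final state q4 is not an accept state)


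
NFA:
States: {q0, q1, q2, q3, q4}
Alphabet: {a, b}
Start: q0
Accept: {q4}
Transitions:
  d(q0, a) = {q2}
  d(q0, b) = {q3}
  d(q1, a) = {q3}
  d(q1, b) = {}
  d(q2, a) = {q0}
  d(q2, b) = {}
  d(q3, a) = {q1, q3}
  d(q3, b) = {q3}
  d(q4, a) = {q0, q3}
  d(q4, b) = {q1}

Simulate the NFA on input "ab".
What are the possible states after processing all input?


Start: {q0}
  --a--> {q2}
  --b--> {}

{} (empty set, no valid transitions)


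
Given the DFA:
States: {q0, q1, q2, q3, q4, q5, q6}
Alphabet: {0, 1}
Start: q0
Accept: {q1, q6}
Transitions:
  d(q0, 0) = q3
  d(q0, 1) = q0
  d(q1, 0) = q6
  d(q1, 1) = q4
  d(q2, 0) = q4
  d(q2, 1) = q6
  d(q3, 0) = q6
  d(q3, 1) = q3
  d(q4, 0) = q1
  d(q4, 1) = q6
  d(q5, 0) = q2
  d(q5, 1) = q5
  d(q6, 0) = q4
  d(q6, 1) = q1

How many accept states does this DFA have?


Accept states listed: {q1, q6}
Counting: q1(1) q6(2)

2


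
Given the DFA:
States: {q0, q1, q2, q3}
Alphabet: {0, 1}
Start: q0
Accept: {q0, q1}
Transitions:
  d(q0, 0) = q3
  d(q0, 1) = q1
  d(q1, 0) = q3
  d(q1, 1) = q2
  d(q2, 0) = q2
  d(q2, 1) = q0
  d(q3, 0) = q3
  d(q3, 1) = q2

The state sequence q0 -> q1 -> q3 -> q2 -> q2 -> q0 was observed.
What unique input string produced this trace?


Trace back each transition to find the symbol:
  q0 --[1]--> q1
  q1 --[0]--> q3
  q3 --[1]--> q2
  q2 --[0]--> q2
  q2 --[1]--> q0

"10101"


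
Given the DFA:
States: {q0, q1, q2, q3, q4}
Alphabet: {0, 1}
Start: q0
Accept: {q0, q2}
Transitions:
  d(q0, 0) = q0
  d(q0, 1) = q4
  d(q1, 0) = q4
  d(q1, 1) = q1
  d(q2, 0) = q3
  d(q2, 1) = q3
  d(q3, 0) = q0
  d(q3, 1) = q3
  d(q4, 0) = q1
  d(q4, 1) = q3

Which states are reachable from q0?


BFS from q0:
  layer 0: {q0}
  layer 1: {q4}
  layer 2: {q1, q3}

{q0, q1, q3, q4}


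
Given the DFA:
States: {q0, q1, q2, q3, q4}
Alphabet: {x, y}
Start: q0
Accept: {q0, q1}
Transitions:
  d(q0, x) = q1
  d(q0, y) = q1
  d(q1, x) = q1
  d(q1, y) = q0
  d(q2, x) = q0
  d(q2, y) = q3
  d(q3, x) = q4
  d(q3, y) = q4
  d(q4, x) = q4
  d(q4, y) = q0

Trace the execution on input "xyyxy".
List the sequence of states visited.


Input: xyyxy
d(q0, x) = q1
d(q1, y) = q0
d(q0, y) = q1
d(q1, x) = q1
d(q1, y) = q0


q0 -> q1 -> q0 -> q1 -> q1 -> q0


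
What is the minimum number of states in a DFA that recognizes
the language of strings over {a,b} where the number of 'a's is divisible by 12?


States track (count of 'a') mod 12.
Need 12 states: one per remainder 0..11; accept = remainder 0.

12


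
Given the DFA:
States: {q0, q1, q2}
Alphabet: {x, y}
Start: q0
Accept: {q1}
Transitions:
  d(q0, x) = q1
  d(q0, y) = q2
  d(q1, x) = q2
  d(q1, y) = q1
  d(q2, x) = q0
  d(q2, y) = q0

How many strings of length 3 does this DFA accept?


Enumerating all length-3 strings:
  "xxx" -> q0 [reject]
  "xxy" -> q0 [reject]
  "xyx" -> q2 [reject]
  "xyy" -> q1 [accept]
  "yxx" -> q1 [accept]
  "yxy" -> q2 [reject]
  "yyx" -> q1 [accept]
  "yyy" -> q2 [reject]

3 out of 8


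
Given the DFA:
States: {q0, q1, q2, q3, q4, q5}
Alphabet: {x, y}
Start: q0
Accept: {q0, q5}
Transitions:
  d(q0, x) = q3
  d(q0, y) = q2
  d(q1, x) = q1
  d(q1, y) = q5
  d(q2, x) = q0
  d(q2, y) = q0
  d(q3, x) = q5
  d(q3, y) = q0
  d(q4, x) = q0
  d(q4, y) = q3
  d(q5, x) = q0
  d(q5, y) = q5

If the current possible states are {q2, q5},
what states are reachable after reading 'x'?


Apply transition on 'x' from each current state:
  d(q2, x) = q0
  d(q5, x) = q0

{q0}


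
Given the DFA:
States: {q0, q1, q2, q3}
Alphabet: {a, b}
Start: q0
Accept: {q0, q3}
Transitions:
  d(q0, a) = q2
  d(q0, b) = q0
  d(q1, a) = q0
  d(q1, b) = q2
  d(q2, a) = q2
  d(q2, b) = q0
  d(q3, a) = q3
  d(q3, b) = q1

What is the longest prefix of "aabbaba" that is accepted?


Run the DFA, marking each prefix where the state is accepting:
  "" -> q0 [accept]
  "a" -> q2 [reject]
  "aa" -> q2 [reject]
  "aab" -> q0 [accept]
  "aabb" -> q0 [accept]
  "aabba" -> q2 [reject]
  "aabbab" -> q0 [accept]
  "aabbaba" -> q2 [reject]

"aabbab"


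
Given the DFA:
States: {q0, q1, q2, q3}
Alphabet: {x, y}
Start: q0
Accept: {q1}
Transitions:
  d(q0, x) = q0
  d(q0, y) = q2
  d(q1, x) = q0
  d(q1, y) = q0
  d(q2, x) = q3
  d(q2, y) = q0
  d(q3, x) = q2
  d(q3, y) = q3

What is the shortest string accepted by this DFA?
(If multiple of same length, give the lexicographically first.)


BFS by string length (lex-first path to each state shown):
  len 0: q0<-""
  len 1: q0<-"x", q2<-"y"
  len 2: q0<-"xx", q2<-"xy", q3<-"yx"
  len 3: q0<-"xxx", q2<-"xxy", q3<-"xyx"
  len 4: q0<-"xxxx", q2<-"xxxy", q3<-"xxyx"
  len 5: q0<-"xxxxx", q2<-"xxxxy", q3<-"xxxyx"
  len 6: q0<-"xxxxxx", q2<-"xxxxxy", q3<-"xxxxyx"
  len 7: q0<-"xxxxxxx", q2<-"xxxxxxy", q3<-"xxxxxyx"
  len 8: q0<-"xxxxxxxx", q2<-"xxxxxxxy", q3<-"xxxxxxyx"

No string accepted (empty language)


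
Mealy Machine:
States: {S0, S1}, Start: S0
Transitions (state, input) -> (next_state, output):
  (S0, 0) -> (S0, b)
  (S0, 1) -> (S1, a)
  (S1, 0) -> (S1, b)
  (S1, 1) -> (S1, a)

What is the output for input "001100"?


Step-by-step:
  (S0, 0) -> (S0, b)
  (S0, 0) -> (S0, b)
  (S0, 1) -> (S1, a)
  (S1, 1) -> (S1, a)
  (S1, 0) -> (S1, b)
  (S1, 0) -> (S1, b)

"bbaabb"


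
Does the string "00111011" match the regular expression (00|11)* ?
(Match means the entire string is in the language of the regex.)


|string| = 8; first = '0'; last = '1'

No, "00111011" does not match (00|11)*


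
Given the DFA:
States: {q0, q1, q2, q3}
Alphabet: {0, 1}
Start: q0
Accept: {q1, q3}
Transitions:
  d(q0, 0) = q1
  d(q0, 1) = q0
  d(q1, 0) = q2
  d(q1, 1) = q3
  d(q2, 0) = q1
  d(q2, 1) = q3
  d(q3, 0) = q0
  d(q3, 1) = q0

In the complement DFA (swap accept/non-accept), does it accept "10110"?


Trace: q0 -> q0 -> q1 -> q3 -> q0 -> q1
Final: q1
Original accept: {q1, q3}
Complement: q1 is in original accept

No, complement rejects (original accepts)


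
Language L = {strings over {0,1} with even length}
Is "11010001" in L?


length = 8; 8 mod 2 = 0

Yes, "11010001" is in L


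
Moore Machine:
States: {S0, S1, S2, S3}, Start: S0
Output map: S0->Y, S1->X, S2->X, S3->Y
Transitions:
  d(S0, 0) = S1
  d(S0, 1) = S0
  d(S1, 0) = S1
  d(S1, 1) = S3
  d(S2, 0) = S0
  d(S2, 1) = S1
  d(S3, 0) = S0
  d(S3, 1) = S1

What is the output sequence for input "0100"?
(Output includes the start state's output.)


Start: S0 (output Y)
  --0--> S1 (output X)
  --1--> S3 (output Y)
  --0--> S0 (output Y)
  --0--> S1 (output X)

"YXYYX"


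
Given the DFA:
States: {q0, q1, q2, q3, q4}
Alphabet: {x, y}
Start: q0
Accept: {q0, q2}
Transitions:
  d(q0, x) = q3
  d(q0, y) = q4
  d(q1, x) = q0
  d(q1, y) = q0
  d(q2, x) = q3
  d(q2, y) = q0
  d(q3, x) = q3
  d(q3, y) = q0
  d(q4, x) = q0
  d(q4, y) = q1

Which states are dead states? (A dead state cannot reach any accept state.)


Forward reachability from each state:
  q0 -> reaches accept state q0 (live)
  q1 -> reaches accept state q0 (live)
  q2 -> reaches accept state q0 (live)
  q3 -> reaches accept state q0 (live)
  q4 -> reaches accept state q0 (live)

None (all states can reach an accept state)


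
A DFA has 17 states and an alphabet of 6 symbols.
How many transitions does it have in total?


Each state has exactly one transition per symbol.
17 * 6 = 102

102


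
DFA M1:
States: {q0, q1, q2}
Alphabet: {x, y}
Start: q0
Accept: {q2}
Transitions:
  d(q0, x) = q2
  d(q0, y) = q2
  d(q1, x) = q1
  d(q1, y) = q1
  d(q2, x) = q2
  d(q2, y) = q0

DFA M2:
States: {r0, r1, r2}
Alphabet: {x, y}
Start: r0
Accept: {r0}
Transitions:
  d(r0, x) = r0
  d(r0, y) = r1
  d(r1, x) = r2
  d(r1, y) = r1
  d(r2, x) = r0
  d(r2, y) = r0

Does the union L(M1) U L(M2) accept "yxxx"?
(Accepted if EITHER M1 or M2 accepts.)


M1: final=q2 accepted=True
M2: final=r0 accepted=True

Yes, union accepts


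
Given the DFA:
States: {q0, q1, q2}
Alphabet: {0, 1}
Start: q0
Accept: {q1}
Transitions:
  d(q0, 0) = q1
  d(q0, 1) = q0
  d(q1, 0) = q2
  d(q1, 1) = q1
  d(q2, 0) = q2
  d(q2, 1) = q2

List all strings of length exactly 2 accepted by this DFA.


All strings of length 2: 4 total
Accepted: 2

"01", "10"


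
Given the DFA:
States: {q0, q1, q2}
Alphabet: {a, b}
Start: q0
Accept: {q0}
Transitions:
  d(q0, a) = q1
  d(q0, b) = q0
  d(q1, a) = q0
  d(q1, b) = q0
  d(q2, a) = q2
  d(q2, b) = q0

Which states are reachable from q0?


BFS from q0:
  layer 0: {q0}
  layer 1: {q1}

{q0, q1}


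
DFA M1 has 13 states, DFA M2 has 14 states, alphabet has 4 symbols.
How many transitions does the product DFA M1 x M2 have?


Product DFA has 13 * 14 = 182 states.
Each has 4 transitions: 182 * 4 = 728

728


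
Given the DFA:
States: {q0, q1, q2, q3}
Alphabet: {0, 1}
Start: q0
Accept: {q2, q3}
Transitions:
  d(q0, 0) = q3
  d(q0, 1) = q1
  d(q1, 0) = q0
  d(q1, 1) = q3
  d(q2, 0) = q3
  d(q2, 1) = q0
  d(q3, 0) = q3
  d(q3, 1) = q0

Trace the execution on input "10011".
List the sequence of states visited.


Input: 10011
d(q0, 1) = q1
d(q1, 0) = q0
d(q0, 0) = q3
d(q3, 1) = q0
d(q0, 1) = q1


q0 -> q1 -> q0 -> q3 -> q0 -> q1


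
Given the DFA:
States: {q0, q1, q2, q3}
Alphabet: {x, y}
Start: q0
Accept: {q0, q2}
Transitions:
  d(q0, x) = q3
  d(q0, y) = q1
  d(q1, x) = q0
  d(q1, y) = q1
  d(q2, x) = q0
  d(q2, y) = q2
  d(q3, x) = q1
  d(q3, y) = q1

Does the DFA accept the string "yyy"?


Trace: q0 -> q1 -> q1 -> q1
Final state: q1
Accept states: {q0, q2}

No, rejected (final state q1 is not an accept state)


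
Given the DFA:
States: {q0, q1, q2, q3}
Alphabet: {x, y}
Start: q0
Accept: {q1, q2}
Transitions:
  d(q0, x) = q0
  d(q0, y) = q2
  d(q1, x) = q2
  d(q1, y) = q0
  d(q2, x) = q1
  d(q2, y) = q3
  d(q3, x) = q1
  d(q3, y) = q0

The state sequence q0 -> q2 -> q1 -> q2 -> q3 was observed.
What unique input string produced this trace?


Trace back each transition to find the symbol:
  q0 --[y]--> q2
  q2 --[x]--> q1
  q1 --[x]--> q2
  q2 --[y]--> q3

"yxxy"


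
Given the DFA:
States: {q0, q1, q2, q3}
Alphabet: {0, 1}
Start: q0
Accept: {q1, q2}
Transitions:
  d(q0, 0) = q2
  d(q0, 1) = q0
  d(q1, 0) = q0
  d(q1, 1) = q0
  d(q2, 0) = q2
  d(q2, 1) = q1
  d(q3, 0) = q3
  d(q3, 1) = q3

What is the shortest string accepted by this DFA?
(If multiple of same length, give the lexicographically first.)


BFS by string length (lex-first path to each state shown):
  len 0: q0<-""
  len 1: q0<-"1", q2<-"0"
Found accept state at length 1.

"0"


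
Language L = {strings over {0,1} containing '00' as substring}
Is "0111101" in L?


'00' does not occur

No, "0111101" is not in L


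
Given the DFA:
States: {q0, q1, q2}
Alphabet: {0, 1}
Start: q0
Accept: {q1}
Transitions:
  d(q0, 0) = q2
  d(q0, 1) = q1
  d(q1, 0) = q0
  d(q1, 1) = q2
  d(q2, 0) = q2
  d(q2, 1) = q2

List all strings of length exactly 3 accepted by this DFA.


All strings of length 3: 8 total
Accepted: 1

"101"


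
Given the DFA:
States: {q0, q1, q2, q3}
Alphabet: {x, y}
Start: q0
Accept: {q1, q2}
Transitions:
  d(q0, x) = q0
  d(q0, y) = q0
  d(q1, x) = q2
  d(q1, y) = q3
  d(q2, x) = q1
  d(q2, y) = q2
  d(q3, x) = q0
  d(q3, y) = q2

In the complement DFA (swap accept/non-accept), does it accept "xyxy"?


Trace: q0 -> q0 -> q0 -> q0 -> q0
Final: q0
Original accept: {q1, q2}
Complement: q0 is not in original accept

Yes, complement accepts (original rejects)


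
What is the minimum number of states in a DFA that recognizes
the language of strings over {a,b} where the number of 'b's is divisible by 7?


States track (count of 'b') mod 7.
Need 7 states: one per remainder 0..6; accept = remainder 0.

7


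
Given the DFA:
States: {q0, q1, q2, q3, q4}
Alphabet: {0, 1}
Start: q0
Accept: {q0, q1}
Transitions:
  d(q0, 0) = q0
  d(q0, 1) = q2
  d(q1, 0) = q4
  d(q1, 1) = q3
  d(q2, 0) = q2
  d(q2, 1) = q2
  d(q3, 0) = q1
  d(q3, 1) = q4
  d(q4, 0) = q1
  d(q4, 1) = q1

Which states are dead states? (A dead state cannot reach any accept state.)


Forward reachability from each state:
  q0 -> reaches accept state q0 (live)
  q1 -> reaches accept state q1 (live)
  q2 -> reaches {q2}, no accept state (dead)
  q3 -> reaches accept state q1 (live)
  q4 -> reaches accept state q1 (live)

{q2}


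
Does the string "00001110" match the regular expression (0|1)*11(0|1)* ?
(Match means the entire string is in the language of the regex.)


|string| = 8; first = '0'; last = '0'

Yes, "00001110" matches (0|1)*11(0|1)*


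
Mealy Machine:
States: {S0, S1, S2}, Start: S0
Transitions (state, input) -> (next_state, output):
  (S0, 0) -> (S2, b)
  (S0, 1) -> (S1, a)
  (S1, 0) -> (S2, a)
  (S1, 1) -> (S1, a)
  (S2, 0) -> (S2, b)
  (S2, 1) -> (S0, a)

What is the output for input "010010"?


Step-by-step:
  (S0, 0) -> (S2, b)
  (S2, 1) -> (S0, a)
  (S0, 0) -> (S2, b)
  (S2, 0) -> (S2, b)
  (S2, 1) -> (S0, a)
  (S0, 0) -> (S2, b)

"babbab"


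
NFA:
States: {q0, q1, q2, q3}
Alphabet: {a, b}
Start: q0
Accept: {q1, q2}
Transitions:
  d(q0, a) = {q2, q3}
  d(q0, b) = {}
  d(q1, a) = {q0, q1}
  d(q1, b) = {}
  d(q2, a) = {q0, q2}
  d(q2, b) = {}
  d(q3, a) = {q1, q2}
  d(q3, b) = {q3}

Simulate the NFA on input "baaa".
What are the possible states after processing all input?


Start: {q0}
  --b--> {}
  --a--> {}
  --a--> {}
  --a--> {}

{} (empty set, no valid transitions)


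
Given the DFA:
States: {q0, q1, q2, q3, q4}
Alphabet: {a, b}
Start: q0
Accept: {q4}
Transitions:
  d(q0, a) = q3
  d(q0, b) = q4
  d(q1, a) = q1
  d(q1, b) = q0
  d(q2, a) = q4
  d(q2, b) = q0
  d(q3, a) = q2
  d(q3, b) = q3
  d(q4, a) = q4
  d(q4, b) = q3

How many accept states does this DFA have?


Accept states listed: {q4}
Counting: q4(1)

1


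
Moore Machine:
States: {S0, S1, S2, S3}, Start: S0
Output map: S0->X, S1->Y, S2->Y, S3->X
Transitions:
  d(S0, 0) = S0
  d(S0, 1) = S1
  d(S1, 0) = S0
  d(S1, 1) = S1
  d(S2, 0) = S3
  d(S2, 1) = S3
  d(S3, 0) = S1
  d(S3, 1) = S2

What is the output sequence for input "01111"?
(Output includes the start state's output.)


Start: S0 (output X)
  --0--> S0 (output X)
  --1--> S1 (output Y)
  --1--> S1 (output Y)
  --1--> S1 (output Y)
  --1--> S1 (output Y)

"XXYYYY"


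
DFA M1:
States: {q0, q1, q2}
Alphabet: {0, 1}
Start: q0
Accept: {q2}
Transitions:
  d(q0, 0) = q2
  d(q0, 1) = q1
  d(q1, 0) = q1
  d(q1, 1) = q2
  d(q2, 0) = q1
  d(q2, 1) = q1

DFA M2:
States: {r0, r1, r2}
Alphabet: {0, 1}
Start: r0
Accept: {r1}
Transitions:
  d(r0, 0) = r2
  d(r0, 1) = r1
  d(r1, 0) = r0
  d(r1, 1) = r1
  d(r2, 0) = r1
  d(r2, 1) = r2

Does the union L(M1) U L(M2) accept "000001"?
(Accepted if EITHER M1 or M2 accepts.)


M1: final=q2 accepted=True
M2: final=r1 accepted=True

Yes, union accepts


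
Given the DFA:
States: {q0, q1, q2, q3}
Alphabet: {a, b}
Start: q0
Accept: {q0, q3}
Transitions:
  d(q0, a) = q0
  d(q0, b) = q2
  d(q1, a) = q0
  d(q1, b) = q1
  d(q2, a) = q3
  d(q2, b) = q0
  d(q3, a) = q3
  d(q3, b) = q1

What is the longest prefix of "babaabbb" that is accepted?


Run the DFA, marking each prefix where the state is accepting:
  "" -> q0 [accept]
  "b" -> q2 [reject]
  "ba" -> q3 [accept]
  "bab" -> q1 [reject]
  "baba" -> q0 [accept]
  "babaa" -> q0 [accept]
  "babaab" -> q2 [reject]
  "babaabb" -> q0 [accept]
  "babaabbb" -> q2 [reject]

"babaabb"


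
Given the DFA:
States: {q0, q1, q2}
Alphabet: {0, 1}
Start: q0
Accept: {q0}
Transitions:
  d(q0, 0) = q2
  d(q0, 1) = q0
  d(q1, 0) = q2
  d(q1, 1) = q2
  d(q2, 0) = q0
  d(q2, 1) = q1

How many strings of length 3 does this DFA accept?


Enumerating all length-3 strings:
  "000" -> q2 [reject]
  "001" -> q0 [accept]
  "010" -> q2 [reject]
  "011" -> q2 [reject]
  "100" -> q0 [accept]
  "101" -> q1 [reject]
  "110" -> q2 [reject]
  "111" -> q0 [accept]

3 out of 8


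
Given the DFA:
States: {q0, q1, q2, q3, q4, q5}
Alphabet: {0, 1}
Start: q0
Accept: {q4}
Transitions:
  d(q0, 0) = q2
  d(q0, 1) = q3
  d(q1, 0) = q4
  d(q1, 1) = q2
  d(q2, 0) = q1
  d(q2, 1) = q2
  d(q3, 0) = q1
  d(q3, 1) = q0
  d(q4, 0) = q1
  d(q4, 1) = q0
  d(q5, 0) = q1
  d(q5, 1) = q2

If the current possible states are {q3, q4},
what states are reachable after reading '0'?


Apply transition on '0' from each current state:
  d(q3, 0) = q1
  d(q4, 0) = q1

{q1}


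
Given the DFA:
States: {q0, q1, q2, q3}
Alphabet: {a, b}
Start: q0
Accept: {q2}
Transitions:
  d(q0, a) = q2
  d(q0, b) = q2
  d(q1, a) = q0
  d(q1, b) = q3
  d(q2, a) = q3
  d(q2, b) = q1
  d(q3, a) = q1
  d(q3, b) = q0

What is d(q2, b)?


Looking up transition d(q2, b)

q1


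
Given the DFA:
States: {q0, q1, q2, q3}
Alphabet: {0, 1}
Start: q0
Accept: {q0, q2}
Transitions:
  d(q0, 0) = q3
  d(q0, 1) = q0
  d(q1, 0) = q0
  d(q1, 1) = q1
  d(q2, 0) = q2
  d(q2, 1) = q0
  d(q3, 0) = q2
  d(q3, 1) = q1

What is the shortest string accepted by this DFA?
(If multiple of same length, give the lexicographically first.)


BFS by string length (lex-first path to each state shown):
  len 0: q0<-""
Found accept state at length 0.

"" (empty string)


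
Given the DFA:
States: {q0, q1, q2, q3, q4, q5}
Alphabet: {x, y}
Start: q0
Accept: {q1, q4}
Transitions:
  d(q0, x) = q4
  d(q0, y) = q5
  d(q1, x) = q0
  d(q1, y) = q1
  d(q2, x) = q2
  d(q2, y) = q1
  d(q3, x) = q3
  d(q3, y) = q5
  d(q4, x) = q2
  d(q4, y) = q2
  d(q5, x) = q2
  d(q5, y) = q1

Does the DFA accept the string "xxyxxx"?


Trace: q0 -> q4 -> q2 -> q1 -> q0 -> q4 -> q2
Final state: q2
Accept states: {q1, q4}

No, rejected (final state q2 is not an accept state)


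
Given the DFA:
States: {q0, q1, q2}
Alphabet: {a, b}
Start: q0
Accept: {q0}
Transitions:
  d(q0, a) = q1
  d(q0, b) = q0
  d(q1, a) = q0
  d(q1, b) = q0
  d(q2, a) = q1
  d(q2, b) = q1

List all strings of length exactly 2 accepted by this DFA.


All strings of length 2: 4 total
Accepted: 3

"aa", "ab", "bb"


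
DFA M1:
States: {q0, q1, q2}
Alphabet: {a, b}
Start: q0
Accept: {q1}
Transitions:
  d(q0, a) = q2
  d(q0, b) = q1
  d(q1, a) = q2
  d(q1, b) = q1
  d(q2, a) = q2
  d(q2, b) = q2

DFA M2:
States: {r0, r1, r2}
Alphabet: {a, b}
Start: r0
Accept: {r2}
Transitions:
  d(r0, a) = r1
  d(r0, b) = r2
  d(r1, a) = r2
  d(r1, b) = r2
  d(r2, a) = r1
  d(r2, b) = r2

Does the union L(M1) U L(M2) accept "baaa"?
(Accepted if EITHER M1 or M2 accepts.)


M1: final=q2 accepted=False
M2: final=r1 accepted=False

No, union rejects (neither accepts)


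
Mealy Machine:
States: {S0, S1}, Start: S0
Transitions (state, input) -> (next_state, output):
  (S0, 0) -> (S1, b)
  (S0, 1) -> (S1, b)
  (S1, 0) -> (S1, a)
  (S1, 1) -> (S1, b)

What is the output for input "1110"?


Step-by-step:
  (S0, 1) -> (S1, b)
  (S1, 1) -> (S1, b)
  (S1, 1) -> (S1, b)
  (S1, 0) -> (S1, a)

"bbba"


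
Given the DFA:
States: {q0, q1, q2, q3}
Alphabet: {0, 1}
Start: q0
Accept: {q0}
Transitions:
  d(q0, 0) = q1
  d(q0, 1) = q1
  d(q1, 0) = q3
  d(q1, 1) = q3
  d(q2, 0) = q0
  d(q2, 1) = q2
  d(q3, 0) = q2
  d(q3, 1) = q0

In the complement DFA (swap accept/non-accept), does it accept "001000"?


Trace: q0 -> q1 -> q3 -> q0 -> q1 -> q3 -> q2
Final: q2
Original accept: {q0}
Complement: q2 is not in original accept

Yes, complement accepts (original rejects)


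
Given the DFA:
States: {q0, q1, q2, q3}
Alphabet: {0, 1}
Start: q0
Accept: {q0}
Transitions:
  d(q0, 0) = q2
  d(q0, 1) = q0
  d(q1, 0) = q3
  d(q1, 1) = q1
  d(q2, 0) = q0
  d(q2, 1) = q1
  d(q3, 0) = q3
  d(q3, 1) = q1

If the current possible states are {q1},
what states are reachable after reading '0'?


Apply transition on '0' from each current state:
  d(q1, 0) = q3

{q3}


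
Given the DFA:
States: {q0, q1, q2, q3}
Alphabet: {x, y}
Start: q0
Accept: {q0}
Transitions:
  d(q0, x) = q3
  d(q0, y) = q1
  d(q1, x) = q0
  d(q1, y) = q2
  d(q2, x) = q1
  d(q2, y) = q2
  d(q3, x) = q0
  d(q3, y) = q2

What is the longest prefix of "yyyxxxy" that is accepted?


Run the DFA, marking each prefix where the state is accepting:
  "" -> q0 [accept]
  "y" -> q1 [reject]
  "yy" -> q2 [reject]
  "yyy" -> q2 [reject]
  "yyyx" -> q1 [reject]
  "yyyxx" -> q0 [accept]
  "yyyxxx" -> q3 [reject]
  "yyyxxxy" -> q2 [reject]

"yyyxx"


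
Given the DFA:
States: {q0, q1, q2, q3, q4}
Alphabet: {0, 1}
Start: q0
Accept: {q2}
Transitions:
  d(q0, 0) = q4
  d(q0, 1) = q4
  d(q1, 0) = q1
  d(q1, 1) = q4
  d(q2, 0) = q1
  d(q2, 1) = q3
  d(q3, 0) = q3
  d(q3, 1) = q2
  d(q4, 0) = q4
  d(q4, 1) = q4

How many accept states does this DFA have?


Accept states listed: {q2}
Counting: q2(1)

1


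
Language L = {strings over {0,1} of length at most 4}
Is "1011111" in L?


length = 7

No, "1011111" is not in L


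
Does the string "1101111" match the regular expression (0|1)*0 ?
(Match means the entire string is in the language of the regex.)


|string| = 7; first = '1'; last = '1'

No, "1101111" does not match (0|1)*0


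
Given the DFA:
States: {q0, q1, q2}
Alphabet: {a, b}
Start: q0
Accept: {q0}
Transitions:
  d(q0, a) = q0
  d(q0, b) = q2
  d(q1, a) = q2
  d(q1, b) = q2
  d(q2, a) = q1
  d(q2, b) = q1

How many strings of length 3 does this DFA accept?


Enumerating all length-3 strings:
  "aaa" -> q0 [accept]
  "aab" -> q2 [reject]
  "aba" -> q1 [reject]
  "abb" -> q1 [reject]
  "baa" -> q2 [reject]
  "bab" -> q2 [reject]
  "bba" -> q2 [reject]
  "bbb" -> q2 [reject]

1 out of 8


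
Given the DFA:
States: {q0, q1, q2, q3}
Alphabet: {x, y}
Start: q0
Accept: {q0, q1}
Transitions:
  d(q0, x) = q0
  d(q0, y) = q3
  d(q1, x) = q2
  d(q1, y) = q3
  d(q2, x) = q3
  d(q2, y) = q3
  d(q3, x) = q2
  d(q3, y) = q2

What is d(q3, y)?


Looking up transition d(q3, y)

q2


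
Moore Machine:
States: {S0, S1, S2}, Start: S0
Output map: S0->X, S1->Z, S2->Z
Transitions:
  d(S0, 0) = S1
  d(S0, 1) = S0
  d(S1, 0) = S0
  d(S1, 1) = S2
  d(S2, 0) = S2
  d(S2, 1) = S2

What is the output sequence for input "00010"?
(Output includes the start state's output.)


Start: S0 (output X)
  --0--> S1 (output Z)
  --0--> S0 (output X)
  --0--> S1 (output Z)
  --1--> S2 (output Z)
  --0--> S2 (output Z)

"XZXZZZ"


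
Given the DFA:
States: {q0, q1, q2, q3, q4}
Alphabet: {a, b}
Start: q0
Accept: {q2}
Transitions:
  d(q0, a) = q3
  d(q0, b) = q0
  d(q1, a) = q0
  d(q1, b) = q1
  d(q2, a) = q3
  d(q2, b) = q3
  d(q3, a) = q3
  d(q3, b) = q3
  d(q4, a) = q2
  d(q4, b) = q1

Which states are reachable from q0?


BFS from q0:
  layer 0: {q0}
  layer 1: {q3}

{q0, q3}


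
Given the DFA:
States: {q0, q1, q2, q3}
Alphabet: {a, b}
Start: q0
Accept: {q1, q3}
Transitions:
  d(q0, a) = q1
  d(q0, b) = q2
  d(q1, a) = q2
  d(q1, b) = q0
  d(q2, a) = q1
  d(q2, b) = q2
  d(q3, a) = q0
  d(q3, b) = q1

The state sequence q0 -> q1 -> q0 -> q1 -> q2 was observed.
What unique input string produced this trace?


Trace back each transition to find the symbol:
  q0 --[a]--> q1
  q1 --[b]--> q0
  q0 --[a]--> q1
  q1 --[a]--> q2

"abaa"


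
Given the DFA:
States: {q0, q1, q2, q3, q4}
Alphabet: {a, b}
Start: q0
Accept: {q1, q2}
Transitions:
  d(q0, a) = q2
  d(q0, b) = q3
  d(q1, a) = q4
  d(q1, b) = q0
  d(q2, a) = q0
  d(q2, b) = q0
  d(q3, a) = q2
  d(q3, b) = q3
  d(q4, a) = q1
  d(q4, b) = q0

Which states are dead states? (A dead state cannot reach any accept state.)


Forward reachability from each state:
  q0 -> reaches accept state q2 (live)
  q1 -> reaches accept state q1 (live)
  q2 -> reaches accept state q2 (live)
  q3 -> reaches accept state q2 (live)
  q4 -> reaches accept state q1 (live)

None (all states can reach an accept state)


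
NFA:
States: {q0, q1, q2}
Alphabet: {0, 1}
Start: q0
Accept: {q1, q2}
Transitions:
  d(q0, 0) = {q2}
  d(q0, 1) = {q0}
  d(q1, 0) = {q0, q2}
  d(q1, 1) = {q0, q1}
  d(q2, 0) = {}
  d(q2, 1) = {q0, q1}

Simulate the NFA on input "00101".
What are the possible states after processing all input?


Start: {q0}
  --0--> {q2}
  --0--> {}
  --1--> {}
  --0--> {}
  --1--> {}

{} (empty set, no valid transitions)


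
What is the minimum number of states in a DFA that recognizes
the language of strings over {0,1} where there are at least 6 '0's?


States: count = 0, 1, ..., 5, and a final '>= 6' state.
Total: 6 + 1 = 7. Accept = '>= 6' state.

7


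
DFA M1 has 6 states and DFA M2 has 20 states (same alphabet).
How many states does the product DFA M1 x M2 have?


Product construction pairs every M1 state with every M2 state.
6 * 20 = 120

120


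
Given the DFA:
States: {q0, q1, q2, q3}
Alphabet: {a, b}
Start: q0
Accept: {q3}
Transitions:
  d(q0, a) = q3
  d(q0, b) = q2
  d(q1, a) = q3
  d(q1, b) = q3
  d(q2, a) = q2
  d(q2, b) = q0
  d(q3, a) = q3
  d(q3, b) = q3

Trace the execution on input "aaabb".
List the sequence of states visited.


Input: aaabb
d(q0, a) = q3
d(q3, a) = q3
d(q3, a) = q3
d(q3, b) = q3
d(q3, b) = q3


q0 -> q3 -> q3 -> q3 -> q3 -> q3


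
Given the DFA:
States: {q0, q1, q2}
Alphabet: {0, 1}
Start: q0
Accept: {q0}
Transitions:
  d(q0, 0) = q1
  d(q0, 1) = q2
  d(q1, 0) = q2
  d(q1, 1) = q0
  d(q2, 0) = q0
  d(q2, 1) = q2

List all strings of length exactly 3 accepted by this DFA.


All strings of length 3: 8 total
Accepted: 2

"000", "110"


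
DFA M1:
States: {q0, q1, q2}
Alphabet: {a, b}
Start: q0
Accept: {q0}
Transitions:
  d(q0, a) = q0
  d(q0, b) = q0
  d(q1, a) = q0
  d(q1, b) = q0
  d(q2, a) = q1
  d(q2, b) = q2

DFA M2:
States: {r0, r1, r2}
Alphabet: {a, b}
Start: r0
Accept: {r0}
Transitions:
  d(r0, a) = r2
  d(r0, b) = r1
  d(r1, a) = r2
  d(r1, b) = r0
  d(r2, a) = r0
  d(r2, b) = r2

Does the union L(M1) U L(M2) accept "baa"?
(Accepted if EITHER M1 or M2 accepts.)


M1: final=q0 accepted=True
M2: final=r0 accepted=True

Yes, union accepts


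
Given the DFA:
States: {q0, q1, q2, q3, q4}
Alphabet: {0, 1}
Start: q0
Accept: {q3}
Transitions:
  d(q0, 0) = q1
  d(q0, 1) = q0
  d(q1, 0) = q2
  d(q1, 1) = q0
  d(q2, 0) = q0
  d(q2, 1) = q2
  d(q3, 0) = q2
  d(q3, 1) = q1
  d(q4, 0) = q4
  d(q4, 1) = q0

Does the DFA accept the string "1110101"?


Trace: q0 -> q0 -> q0 -> q0 -> q1 -> q0 -> q1 -> q0
Final state: q0
Accept states: {q3}

No, rejected (final state q0 is not an accept state)


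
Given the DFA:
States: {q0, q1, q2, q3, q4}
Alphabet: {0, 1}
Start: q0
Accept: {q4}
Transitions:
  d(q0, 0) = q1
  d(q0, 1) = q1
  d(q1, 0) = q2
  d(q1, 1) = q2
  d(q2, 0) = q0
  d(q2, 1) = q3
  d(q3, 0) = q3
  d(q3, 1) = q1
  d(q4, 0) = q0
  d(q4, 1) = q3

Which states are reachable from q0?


BFS from q0:
  layer 0: {q0}
  layer 1: {q1}
  layer 2: {q2}
  layer 3: {q3}

{q0, q1, q2, q3}


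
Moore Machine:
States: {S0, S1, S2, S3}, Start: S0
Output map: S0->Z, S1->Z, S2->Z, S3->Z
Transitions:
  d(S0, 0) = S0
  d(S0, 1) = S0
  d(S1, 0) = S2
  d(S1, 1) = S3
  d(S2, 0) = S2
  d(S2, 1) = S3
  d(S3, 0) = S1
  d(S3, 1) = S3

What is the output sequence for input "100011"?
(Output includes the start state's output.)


Start: S0 (output Z)
  --1--> S0 (output Z)
  --0--> S0 (output Z)
  --0--> S0 (output Z)
  --0--> S0 (output Z)
  --1--> S0 (output Z)
  --1--> S0 (output Z)

"ZZZZZZZ"


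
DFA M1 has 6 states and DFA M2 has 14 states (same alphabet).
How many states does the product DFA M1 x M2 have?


Product construction pairs every M1 state with every M2 state.
6 * 14 = 84

84


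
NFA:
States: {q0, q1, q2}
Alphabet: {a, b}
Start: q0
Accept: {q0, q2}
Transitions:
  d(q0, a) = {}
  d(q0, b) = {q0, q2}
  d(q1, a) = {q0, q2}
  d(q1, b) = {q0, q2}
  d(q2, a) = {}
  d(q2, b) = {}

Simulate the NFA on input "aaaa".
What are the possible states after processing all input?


Start: {q0}
  --a--> {}
  --a--> {}
  --a--> {}
  --a--> {}

{} (empty set, no valid transitions)


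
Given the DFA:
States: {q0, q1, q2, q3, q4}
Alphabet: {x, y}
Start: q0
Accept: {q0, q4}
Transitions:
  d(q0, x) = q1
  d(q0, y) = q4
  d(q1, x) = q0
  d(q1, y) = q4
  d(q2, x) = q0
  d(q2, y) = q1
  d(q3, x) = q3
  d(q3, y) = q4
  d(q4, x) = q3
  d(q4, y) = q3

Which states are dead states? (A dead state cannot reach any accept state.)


Forward reachability from each state:
  q0 -> reaches accept state q0 (live)
  q1 -> reaches accept state q0 (live)
  q2 -> reaches accept state q0 (live)
  q3 -> reaches accept state q4 (live)
  q4 -> reaches accept state q4 (live)

None (all states can reach an accept state)


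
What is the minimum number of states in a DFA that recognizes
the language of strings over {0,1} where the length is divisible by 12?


States track (length) mod 12.
Need 12 states: one per remainder 0..11; accept = remainder 0.

12


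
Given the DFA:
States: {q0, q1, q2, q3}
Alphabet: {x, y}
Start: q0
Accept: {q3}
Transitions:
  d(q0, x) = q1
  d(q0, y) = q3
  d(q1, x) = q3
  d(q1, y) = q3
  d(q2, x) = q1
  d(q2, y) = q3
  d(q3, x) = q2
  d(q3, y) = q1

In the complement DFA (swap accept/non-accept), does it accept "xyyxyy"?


Trace: q0 -> q1 -> q3 -> q1 -> q3 -> q1 -> q3
Final: q3
Original accept: {q3}
Complement: q3 is in original accept

No, complement rejects (original accepts)


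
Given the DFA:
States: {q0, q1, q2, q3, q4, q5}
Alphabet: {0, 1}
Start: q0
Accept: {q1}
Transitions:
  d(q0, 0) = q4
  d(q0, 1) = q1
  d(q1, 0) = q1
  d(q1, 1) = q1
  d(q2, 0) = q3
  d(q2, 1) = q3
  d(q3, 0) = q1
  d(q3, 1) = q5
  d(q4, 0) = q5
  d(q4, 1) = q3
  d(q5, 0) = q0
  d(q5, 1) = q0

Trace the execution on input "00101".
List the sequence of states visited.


Input: 00101
d(q0, 0) = q4
d(q4, 0) = q5
d(q5, 1) = q0
d(q0, 0) = q4
d(q4, 1) = q3


q0 -> q4 -> q5 -> q0 -> q4 -> q3


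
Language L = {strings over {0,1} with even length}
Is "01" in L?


length = 2; 2 mod 2 = 0

Yes, "01" is in L


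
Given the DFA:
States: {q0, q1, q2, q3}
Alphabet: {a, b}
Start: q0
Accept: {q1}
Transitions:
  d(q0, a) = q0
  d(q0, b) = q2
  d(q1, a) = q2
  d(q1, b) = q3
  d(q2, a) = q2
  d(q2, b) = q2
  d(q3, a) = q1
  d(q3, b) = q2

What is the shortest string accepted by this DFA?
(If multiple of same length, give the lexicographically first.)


BFS by string length (lex-first path to each state shown):
  len 0: q0<-""
  len 1: q0<-"a", q2<-"b"
  len 2: q0<-"aa", q2<-"ab"
  len 3: q0<-"aaa", q2<-"aab"
  len 4: q0<-"aaaa", q2<-"aaab"
  len 5: q0<-"aaaaa", q2<-"aaaab"
  len 6: q0<-"aaaaaa", q2<-"aaaaab"
  len 7: q0<-"aaaaaaa", q2<-"aaaaaab"
  len 8: q0<-"aaaaaaaa", q2<-"aaaaaaab"

No string accepted (empty language)


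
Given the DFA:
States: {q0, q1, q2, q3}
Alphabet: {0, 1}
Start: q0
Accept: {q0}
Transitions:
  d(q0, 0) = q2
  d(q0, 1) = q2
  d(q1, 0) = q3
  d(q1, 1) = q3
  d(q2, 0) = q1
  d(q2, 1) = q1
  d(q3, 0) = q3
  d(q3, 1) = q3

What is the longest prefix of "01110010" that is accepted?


Run the DFA, marking each prefix where the state is accepting:
  "" -> q0 [accept]
  "0" -> q2 [reject]
  "01" -> q1 [reject]
  "011" -> q3 [reject]
  "0111" -> q3 [reject]
  "01110" -> q3 [reject]
  "011100" -> q3 [reject]
  "0111001" -> q3 [reject]
  "01110010" -> q3 [reject]

""


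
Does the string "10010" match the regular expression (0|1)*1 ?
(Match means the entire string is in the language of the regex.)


|string| = 5; first = '1'; last = '0'

No, "10010" does not match (0|1)*1


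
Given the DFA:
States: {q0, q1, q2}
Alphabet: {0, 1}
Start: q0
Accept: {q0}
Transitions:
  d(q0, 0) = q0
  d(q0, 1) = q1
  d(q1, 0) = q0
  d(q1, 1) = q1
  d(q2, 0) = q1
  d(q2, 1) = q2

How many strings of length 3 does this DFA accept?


Enumerating all length-3 strings:
  "000" -> q0 [accept]
  "001" -> q1 [reject]
  "010" -> q0 [accept]
  "011" -> q1 [reject]
  "100" -> q0 [accept]
  "101" -> q1 [reject]
  "110" -> q0 [accept]
  "111" -> q1 [reject]

4 out of 8


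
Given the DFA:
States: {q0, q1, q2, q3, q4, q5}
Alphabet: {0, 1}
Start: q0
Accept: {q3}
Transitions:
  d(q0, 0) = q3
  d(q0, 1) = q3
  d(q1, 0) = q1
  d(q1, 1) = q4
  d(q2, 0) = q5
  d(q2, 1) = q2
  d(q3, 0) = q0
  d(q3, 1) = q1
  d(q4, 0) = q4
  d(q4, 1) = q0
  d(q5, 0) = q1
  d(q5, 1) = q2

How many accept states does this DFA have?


Accept states listed: {q3}
Counting: q3(1)

1


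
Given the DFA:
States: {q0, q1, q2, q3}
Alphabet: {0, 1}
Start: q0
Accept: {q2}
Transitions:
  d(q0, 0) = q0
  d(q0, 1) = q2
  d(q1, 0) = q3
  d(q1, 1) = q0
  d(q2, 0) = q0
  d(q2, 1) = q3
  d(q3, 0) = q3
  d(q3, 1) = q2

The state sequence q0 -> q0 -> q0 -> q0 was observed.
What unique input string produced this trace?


Trace back each transition to find the symbol:
  q0 --[0]--> q0
  q0 --[0]--> q0
  q0 --[0]--> q0

"000"


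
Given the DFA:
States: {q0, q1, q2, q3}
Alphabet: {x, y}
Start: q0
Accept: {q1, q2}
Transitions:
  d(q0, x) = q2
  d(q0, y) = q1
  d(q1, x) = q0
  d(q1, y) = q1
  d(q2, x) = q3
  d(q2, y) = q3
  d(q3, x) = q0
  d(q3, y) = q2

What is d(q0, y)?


Looking up transition d(q0, y)

q1


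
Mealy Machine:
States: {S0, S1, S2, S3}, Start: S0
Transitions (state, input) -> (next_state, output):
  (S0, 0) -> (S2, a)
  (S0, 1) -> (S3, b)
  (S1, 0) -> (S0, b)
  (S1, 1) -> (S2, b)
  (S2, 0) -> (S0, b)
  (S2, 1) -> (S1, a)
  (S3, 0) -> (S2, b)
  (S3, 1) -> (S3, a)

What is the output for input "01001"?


Step-by-step:
  (S0, 0) -> (S2, a)
  (S2, 1) -> (S1, a)
  (S1, 0) -> (S0, b)
  (S0, 0) -> (S2, a)
  (S2, 1) -> (S1, a)

"aabaa"


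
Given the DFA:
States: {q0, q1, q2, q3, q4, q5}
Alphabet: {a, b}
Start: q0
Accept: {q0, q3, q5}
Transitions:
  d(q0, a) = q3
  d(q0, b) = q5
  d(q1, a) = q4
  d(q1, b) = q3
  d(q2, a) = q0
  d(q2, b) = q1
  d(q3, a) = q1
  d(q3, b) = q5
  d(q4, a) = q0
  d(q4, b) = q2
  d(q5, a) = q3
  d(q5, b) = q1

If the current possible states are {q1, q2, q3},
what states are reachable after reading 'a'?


Apply transition on 'a' from each current state:
  d(q1, a) = q4
  d(q2, a) = q0
  d(q3, a) = q1

{q0, q1, q4}


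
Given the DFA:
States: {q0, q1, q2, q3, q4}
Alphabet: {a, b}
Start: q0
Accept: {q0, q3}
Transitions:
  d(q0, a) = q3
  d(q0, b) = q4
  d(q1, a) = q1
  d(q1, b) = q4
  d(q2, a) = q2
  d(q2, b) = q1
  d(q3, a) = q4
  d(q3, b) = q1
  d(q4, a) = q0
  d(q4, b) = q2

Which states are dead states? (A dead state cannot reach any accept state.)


Forward reachability from each state:
  q0 -> reaches accept state q0 (live)
  q1 -> reaches accept state q0 (live)
  q2 -> reaches accept state q0 (live)
  q3 -> reaches accept state q0 (live)
  q4 -> reaches accept state q0 (live)

None (all states can reach an accept state)
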